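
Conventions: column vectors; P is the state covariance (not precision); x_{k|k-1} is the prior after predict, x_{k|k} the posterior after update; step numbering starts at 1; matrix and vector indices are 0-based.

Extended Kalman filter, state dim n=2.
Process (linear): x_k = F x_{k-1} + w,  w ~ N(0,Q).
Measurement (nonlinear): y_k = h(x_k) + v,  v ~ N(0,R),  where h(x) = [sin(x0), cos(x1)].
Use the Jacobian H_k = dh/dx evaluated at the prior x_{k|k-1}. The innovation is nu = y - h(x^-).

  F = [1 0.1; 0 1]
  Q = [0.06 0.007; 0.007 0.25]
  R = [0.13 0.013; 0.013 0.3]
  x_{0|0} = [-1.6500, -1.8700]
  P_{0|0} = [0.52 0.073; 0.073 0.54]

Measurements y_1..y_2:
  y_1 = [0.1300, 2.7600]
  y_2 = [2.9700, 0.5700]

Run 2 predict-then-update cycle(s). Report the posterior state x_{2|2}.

x_post = [-5.7180, 0.1380]

step 1: x^-=[-1.8370, -1.8700]  P^-=[0.6000 0.1340; 0.1340 0.7900]  H_jac=[-0.2631 0.0000; 0.0000 0.9556]  S=[0.1715 -0.0207; -0.0207 1.0214]  K=[-0.9073 0.1070; -0.1167 0.7367]  nu=[1.0948, 3.0548]  x^+=[-2.5035, 0.2529]  P^+=[0.4431 0.0212; 0.0212 0.2297]
step 2: x^-=[-2.4782, 0.2529]  P^-=[0.5096 0.0512; 0.0512 0.4797]  H_jac=[-0.7879 0.0000; 0.0000 -0.2502]  S=[0.4464 0.0231; 0.0231 0.3300]  K=[-0.9008 0.0242; -0.0718 -0.3586]  nu=[3.5858, -0.3982]  x^+=[-5.7180, 0.1380]  P^+=[0.1482 0.0178; 0.0178 0.4338]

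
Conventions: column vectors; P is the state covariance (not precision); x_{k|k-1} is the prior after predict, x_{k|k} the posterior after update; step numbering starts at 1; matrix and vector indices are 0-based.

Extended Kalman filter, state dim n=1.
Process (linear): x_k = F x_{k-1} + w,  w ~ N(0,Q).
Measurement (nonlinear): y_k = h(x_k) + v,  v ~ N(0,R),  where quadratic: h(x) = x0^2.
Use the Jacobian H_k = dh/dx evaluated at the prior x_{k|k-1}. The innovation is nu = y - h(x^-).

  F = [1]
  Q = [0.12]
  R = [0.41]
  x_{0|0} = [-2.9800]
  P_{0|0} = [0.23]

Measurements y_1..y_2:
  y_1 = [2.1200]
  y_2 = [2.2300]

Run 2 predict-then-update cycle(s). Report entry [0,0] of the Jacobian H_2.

H_jac[0,0] = -3.7638

step 1: x^-=[-2.9800]  P^-=[0.3500]  H_jac=[-5.9600]  S=[12.8426]  K=[-0.1624]  nu=[-6.7604]  x^+=[-1.8819]  P^+=[0.0112]
step 2: x^-=[-1.8819]  P^-=[0.1312]  H_jac=[-3.7638]  S=[2.2683]  K=[-0.2177]  nu=[-1.3116]  x^+=[-1.5964]  P^+=[0.0237]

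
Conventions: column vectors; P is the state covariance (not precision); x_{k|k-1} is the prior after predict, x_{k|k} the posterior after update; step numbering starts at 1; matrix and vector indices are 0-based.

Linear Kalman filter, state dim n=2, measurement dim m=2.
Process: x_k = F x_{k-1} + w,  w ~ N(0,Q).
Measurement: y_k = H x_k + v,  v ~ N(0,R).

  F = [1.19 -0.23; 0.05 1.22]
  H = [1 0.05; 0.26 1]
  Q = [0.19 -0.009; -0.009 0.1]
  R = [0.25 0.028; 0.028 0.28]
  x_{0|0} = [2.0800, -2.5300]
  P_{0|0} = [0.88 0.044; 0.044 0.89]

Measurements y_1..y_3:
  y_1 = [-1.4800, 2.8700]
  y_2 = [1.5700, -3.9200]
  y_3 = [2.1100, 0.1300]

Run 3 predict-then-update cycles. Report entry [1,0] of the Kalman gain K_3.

step 1: x^-=[3.0571, -2.9826]  P^-=[1.4592 -0.1430; -0.1430 1.4322]  S=[1.6984 0.3341; 0.3341 1.7365]  K=[0.8607 -0.0295; -0.2079 0.8434]  nu=[-4.3880, 5.0578]  x^+=[-0.8688, 2.1955]  P^+=[0.2164 -0.0404; -0.0404 0.2408]
step 2: x^-=[-1.5389, 2.6350]  P^-=[0.5313 -0.1219; -0.1219 0.4541]  S=[0.7702 0.0653; 0.0653 0.7066]  K=[0.6853 -0.0404; -0.1809 0.6145]  nu=[2.9771, -6.1549]  x^+=[0.7500, -1.6858]  P^+=[0.1720 -0.0369; -0.0369 0.1766]
step 3: x^-=[1.2803, -2.0191]  P^-=[0.4631 -0.1014; -0.1014 0.3587]  S=[0.7039 0.0636; 0.0636 0.6173]  K=[0.6541 -0.0366; -0.1688 0.5558]  nu=[0.9307, 1.8163]  x^+=[1.8225, -1.1667]  P^+=[0.1642 -0.0346; -0.0346 0.1599]

K[1,0] = -0.1688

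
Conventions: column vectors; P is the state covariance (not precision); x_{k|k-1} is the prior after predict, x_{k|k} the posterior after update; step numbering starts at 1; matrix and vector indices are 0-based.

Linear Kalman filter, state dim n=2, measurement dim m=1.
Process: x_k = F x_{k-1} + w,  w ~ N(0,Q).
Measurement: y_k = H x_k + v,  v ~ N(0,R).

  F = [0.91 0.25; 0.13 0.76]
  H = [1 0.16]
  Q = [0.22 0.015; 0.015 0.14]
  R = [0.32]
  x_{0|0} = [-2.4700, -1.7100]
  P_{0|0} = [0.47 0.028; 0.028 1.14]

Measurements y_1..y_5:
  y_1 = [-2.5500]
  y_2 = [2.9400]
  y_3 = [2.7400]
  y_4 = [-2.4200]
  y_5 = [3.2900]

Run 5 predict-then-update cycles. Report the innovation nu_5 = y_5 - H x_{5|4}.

step 1: x^-=[-2.6752, -1.6207]  P^-=[0.6932 0.3075; 0.3075 0.8119]  S=[1.1324]  K=[0.6556; 0.3863]  nu=[0.3845]  x^+=[-2.4231, -1.4722]  P^+=[0.2065 0.0207; 0.0207 0.6430]
step 2: x^-=[-2.5731, -1.4339]  P^-=[0.4406 0.1766; 0.1766 0.5190]  S=[0.8304]  K=[0.5646; 0.3127]  nu=[5.7425]  x^+=[0.6692, 0.3616]  P^+=[0.1759 0.0300; 0.0300 0.4378]
step 3: x^-=[0.6994, 0.3618]  P^-=[0.4067 0.1407; 0.1407 0.4018]  S=[0.7820]  K=[0.5488; 0.2622]  nu=[1.9827]  x^+=[1.7876, 0.8816]  P^+=[0.1711 0.0282; 0.0282 0.3480]
step 4: x^-=[1.8471, 0.9024]  P^-=[0.3963 0.1218; 0.1218 0.3495]  S=[0.7642]  K=[0.5441; 0.2325]  nu=[-4.4115]  x^+=[-0.5530, -0.1234]  P^+=[0.1701 0.0251; 0.0251 0.3082]
step 5: x^-=[-0.5341, -0.1657]  P^-=[0.3915 0.1119; 0.1119 0.3258]  S=[0.7557]  K=[0.5418; 0.2170]  nu=[3.8506]  x^+=[1.5522, 0.6699]  P^+=[0.1697 0.0230; 0.0230 0.2902]

innov = [3.8506]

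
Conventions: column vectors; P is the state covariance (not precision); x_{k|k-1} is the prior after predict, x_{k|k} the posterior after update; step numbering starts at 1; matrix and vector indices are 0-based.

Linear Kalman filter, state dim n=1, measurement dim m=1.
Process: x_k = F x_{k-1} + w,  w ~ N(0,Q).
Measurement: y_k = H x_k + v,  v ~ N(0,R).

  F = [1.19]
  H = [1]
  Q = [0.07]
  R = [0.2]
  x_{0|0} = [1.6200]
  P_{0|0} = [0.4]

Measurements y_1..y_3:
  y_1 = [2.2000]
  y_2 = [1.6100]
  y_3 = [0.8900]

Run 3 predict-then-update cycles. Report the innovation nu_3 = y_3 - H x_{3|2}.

step 1: x^-=[1.9278]  P^-=[0.6364]  S=[0.8364]  K=[0.7609]  nu=[0.2722]  x^+=[2.1349]  P^+=[0.1522]
step 2: x^-=[2.5405]  P^-=[0.2855]  S=[0.4855]  K=[0.5881]  nu=[-0.9305]  x^+=[1.9933]  P^+=[0.1176]
step 3: x^-=[2.3721]  P^-=[0.2365]  S=[0.4365]  K=[0.5419]  nu=[-1.4821]  x^+=[1.5690]  P^+=[0.1084]

innov = [-1.4821]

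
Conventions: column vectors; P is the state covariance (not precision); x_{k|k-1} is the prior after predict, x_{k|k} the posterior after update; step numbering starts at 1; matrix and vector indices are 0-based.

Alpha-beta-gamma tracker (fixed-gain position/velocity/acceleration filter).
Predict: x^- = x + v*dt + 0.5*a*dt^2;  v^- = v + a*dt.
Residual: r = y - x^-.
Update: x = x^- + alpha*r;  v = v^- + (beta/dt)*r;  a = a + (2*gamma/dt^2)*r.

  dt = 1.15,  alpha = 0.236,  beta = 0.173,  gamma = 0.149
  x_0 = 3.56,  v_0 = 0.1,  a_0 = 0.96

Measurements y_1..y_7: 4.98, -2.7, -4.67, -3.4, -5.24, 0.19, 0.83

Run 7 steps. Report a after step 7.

a_post = 8.0686

step 1: x_pred=4.3098  r=0.6702  x^+=4.4680  v^+=1.3048  a^+=1.1110
step 2: x_pred=6.7032  r=-9.4032  x^+=4.4840  v^+=1.1679  a^+=-1.0078
step 3: x_pred=5.1607  r=-9.8307  x^+=2.8407  v^+=-1.4699  a^+=-3.2230
step 4: x_pred=-0.9809  r=-2.4191  x^+=-1.5518  v^+=-5.5403  a^+=-3.7681
step 5: x_pred=-10.4148  r=5.1748  x^+=-9.1935  v^+=-9.0951  a^+=-2.6020
step 6: x_pred=-21.3734  r=21.5634  x^+=-16.2845  v^+=-8.8435  a^+=2.2569
step 7: x_pred=-24.9621  r=25.7921  x^+=-18.8752  v^+=-2.3681  a^+=8.0686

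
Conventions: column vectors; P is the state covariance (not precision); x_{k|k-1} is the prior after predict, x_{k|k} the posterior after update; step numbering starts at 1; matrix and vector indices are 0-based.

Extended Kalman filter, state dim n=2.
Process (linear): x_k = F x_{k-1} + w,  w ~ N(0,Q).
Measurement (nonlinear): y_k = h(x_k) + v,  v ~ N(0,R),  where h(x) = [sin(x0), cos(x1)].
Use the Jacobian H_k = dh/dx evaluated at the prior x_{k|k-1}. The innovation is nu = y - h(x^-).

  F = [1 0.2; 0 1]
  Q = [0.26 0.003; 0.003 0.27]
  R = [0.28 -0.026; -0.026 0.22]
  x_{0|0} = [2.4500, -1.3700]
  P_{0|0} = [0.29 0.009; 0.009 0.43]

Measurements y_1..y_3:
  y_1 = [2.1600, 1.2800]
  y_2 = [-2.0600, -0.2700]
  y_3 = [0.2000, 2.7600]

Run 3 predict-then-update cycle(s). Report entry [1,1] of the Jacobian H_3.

H_jac[1,1] = 0.9999

step 1: x^-=[2.1760, -1.3700]  P^-=[0.5708 0.0980; 0.0980 0.7000]  H_jac=[-0.5689 0.0000; 0.0000 0.9799]  S=[0.4648 -0.0806; -0.0806 0.8922]  K=[-0.6909 0.0452; 0.0136 0.7701]  nu=[1.3376, 1.0806]  x^+=[1.3007, -0.5196]  P^+=[0.3421 0.0285; 0.0285 0.1725]
step 2: x^-=[1.1968, -0.5196]  P^-=[0.6204 0.0660; 0.0660 0.4425]  H_jac=[0.3654 0.0000; 0.0000 0.4966]  S=[0.3628 -0.0140; -0.0140 0.3291]  K=[0.6296 0.1264; 0.0924 0.6716]  nu=[-2.9909, -1.1380]  x^+=[-0.8303, -1.5603]  P^+=[0.4735 0.0230; 0.0230 0.2927]
step 3: x^-=[-1.1423, -1.5603]  P^-=[0.7544 0.0846; 0.0846 0.5627]  H_jac=[0.4155 0.0000; 0.0000 0.9999]  S=[0.4102 0.0091; 0.0091 0.7827]  K=[0.7619 0.0992; 0.0697 0.7181]  nu=[1.1096, 2.7495]  x^+=[-0.0243, 0.4915]  P^+=[0.5073 0.0020; 0.0020 0.1562]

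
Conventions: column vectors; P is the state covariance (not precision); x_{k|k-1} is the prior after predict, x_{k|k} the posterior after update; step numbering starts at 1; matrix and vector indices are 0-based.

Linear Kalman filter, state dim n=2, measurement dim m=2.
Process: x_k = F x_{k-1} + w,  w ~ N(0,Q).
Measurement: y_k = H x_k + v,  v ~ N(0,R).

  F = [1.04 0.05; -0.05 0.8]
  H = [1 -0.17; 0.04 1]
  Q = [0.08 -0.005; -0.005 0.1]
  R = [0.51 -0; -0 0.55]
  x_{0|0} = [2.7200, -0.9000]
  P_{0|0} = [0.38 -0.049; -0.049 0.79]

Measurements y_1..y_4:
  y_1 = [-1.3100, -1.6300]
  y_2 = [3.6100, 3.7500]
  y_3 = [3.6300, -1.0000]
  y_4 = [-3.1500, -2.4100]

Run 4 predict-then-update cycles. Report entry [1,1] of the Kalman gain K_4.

K[1,1] = 0.2644

step 1: x^-=[2.7838, -0.8560]  P^-=[0.4879 -0.0338; -0.0338 0.6105]  S=[1.0270 -0.1178; -0.1178 1.1585]  K=[0.4849 0.0370; -0.0745 0.5182]  nu=[-4.2393, -0.8854]  x^+=[0.6955, -0.9989]  P^+=[0.2491 0.0104; 0.0104 0.2846]
step 2: x^-=[0.6733, -0.8339]  P^-=[0.3512 0.0020; 0.0020 0.2819]  S=[0.8686 -0.0319; -0.0319 0.8327]  K=[0.4052 0.0348; -0.0405 0.3371]  nu=[2.7949, 4.5570]  x^+=[1.9644, 0.5893]  P^+=[0.2085 0.0108; 0.0108 0.1850]
step 3: x^-=[2.0724, 0.3733]  P^-=[0.3071 0.0005; 0.0005 0.2181]  S=[0.8232 -0.0243; -0.0243 0.7686]  K=[0.3738 0.0285; -0.0361 0.2826]  nu=[1.6210, -1.4562]  x^+=[2.6368, -0.0967]  P^+=[0.1920 0.0080; 0.0080 0.1551]
step 4: x^-=[2.7375, -0.2092]  P^-=[0.2889 -0.0022; -0.0022 0.1991]  S=[0.8053 -0.0244; -0.0244 0.7494]  K=[0.3599 0.0243; -0.0367 0.2644]  nu=[-5.9231, -2.3103]  x^+=[0.5499, -0.6027]  P^+=[0.1845 0.0060; 0.0060 0.1452]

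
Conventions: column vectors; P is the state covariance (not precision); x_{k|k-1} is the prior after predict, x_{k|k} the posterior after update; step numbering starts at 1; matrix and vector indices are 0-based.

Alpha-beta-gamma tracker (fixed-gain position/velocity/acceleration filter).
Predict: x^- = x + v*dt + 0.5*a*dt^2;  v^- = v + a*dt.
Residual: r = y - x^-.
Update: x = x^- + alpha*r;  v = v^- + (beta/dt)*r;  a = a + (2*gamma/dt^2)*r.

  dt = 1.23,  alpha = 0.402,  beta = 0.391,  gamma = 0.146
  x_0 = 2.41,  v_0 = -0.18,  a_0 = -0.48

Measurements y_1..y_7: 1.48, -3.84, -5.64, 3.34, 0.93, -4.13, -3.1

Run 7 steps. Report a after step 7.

step 1: x_pred=1.8255  r=-0.3455  x^+=1.6866  v^+=-0.8802  a^+=-0.5467
step 2: x_pred=0.1904  r=-4.0304  x^+=-1.4298  v^+=-2.8339  a^+=-1.3246
step 3: x_pred=-5.9174  r=0.2774  x^+=-5.8059  v^+=-4.3749  a^+=-1.2710
step 4: x_pred=-12.1485  r=15.4885  x^+=-5.9221  v^+=-1.0147  a^+=1.7184
step 5: x_pred=-5.8703  r=6.8003  x^+=-3.1366  v^+=3.2606  a^+=3.0309
step 6: x_pred=3.1667  r=-7.2967  x^+=0.2334  v^+=4.6691  a^+=1.6226
step 7: x_pred=7.2038  r=-10.3038  x^+=3.0617  v^+=3.3894  a^+=-0.3661

a_post = -0.3661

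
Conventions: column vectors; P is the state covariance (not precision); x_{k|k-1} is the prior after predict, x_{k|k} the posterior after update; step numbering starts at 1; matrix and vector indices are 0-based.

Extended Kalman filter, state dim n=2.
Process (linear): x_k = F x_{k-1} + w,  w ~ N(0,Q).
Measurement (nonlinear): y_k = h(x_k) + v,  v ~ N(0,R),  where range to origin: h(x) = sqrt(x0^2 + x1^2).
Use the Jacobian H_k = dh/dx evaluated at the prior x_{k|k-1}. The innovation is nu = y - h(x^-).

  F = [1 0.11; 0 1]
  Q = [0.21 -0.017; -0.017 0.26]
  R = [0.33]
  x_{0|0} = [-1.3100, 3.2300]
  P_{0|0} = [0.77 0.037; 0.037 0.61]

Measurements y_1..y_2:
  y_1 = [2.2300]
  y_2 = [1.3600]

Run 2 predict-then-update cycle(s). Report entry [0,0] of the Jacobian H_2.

H_jac[0,0] = -0.1979

step 1: x^-=[-0.9547, 3.2300]  P^-=[0.9955 0.0871; 0.0871 0.8700]  H_jac=[-0.2835 0.9590]  S=[1.1627]  K=[-0.1709; 0.6963]  nu=[-1.1381]  x^+=[-0.7602, 2.4375]  P^+=[0.9616 0.2254; 0.2254 0.3062]
step 2: x^-=[-0.4921, 2.4375]  P^-=[1.2249 0.2421; 0.2421 0.5662]  H_jac=[-0.1979 0.9802]  S=[0.8281]  K=[-0.0061; 0.6124]  nu=[-1.1267]  x^+=[-0.4852, 1.7475]  P^+=[1.2248 0.2452; 0.2452 0.2557]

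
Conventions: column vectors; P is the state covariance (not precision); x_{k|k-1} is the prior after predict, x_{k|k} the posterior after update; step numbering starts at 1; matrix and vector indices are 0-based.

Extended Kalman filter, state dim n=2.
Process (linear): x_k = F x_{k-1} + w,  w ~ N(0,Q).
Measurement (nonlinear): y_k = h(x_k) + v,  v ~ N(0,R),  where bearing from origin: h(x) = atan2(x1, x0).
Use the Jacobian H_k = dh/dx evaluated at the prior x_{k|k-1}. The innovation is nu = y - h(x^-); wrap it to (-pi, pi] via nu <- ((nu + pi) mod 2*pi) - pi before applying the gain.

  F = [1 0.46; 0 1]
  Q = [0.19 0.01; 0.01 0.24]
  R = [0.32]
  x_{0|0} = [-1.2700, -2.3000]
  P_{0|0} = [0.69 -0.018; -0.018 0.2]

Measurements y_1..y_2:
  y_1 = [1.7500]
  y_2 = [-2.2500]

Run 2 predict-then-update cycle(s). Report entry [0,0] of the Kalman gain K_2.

step 1: x^-=[-2.3280, -2.3000]  P^-=[0.9058 0.0840; 0.0840 0.4400]  H_jac=[0.2148 -0.2174]  S=[0.3747]  K=[0.4704; -0.2071]  nu=[-2.1709]  x^+=[-3.3492, -1.8504]  P^+=[0.8228 0.1205; 0.1205 0.4239]
step 2: x^-=[-4.2003, -1.8504]  P^-=[1.2134 0.3255; 0.3255 0.6639]  H_jac=[0.0878 -0.1994]  S=[0.3444]  K=[0.1210; -0.3014]  nu=[0.4766]  x^+=[-4.1427, -1.9941]  P^+=[1.2084 0.3381; 0.3381 0.6326]

K[0,0] = 0.1210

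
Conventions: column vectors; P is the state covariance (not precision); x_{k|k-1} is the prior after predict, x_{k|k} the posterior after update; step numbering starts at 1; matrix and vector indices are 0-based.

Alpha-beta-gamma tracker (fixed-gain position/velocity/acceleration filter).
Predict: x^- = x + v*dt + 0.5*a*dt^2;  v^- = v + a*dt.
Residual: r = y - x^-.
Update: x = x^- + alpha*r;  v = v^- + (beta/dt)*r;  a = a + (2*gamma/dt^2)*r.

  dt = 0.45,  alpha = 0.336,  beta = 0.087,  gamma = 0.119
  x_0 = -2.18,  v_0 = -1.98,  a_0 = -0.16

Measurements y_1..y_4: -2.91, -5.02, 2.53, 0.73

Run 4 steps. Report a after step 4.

a_post = 11.8730

step 1: x_pred=-3.0872  r=0.1772  x^+=-3.0277  v^+=-2.0177  a^+=0.0483
step 2: x_pred=-3.9308  r=-1.0892  x^+=-4.2967  v^+=-2.2066  a^+=-1.2319
step 3: x_pred=-5.4145  r=7.9445  x^+=-2.7451  v^+=-1.2251  a^+=8.1052
step 4: x_pred=-2.4757  r=3.2057  x^+=-1.3986  v^+=3.0421  a^+=11.8730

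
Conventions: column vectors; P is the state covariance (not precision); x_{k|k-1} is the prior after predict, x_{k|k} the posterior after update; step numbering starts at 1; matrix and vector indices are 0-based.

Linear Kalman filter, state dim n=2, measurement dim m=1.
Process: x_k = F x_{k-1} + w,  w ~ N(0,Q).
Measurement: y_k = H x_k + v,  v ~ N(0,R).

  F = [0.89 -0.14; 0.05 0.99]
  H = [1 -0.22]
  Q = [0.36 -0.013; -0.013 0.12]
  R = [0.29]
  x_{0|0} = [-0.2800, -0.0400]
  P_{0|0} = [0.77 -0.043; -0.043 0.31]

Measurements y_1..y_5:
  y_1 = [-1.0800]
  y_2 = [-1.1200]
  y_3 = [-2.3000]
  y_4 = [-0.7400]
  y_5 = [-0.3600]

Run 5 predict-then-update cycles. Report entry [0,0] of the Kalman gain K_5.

K[0,0] = 0.6056

step 1: x^-=[-0.2436, -0.0536]  P^-=[0.9867 -0.0593; -0.0593 0.4215]  S=[1.3232]  K=[0.7556; -0.1149]  nu=[-0.8482]  x^+=[-0.8845, 0.0438]  P^+=[0.2313 0.0556; 0.0556 0.4040]
step 2: x^-=[-0.7933, -0.0008]  P^-=[0.5373 -0.0101; -0.0101 0.5221]  S=[0.8570]  K=[0.6295; -0.1458]  nu=[-0.3269]  x^+=[-0.9991, 0.0469]  P^+=[0.1976 0.0686; 0.0686 0.5038]
step 3: x^-=[-0.8957, -0.0036]  P^-=[0.5093 -0.0141; -0.0141 0.6211]  S=[0.8356]  K=[0.6133; -0.1804]  nu=[-1.4050]  x^+=[-1.7574, 0.2499]  P^+=[0.1951 0.0783; 0.0783 0.5939]
step 4: x^-=[-1.5991, 0.1595]  P^-=[0.5066 -0.0182; -0.0182 0.7103]  S=[0.8390]  K=[0.6086; -0.2079]  nu=[0.8942]  x^+=[-1.0549, -0.0264]  P^+=[0.1959 0.0880; 0.0880 0.6741]
step 5: x^-=[-0.9351, -0.0788]  P^-=[0.5064 -0.0208; -0.0208 0.7899]  S=[0.8438]  K=[0.6056; -0.2306]  nu=[0.5578]  x^+=[-0.5973, -0.2074]  P^+=[0.1970 0.0970; 0.0970 0.7450]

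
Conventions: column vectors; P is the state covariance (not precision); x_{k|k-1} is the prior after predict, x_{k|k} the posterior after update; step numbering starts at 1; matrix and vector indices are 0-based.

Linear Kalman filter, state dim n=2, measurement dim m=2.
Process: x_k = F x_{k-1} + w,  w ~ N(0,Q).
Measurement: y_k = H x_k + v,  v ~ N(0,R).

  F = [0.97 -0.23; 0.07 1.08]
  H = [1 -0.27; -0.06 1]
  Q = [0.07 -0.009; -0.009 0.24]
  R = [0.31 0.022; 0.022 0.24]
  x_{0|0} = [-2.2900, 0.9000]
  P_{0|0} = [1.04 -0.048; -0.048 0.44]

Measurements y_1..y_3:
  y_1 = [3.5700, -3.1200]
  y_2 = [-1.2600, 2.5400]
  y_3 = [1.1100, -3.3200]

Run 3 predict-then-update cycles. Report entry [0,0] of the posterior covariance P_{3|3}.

P_post[0,0] = 0.1289

step 1: x^-=[-2.4283, 0.8117]  P^-=[1.0932 -0.0972; -0.0972 0.7511]  S=[1.5105 -0.3451; -0.3451 1.0067]  K=[0.7641 0.1003; -0.0291 0.7419]  nu=[6.2175, -4.0774]  x^+=[1.9134, -2.3941]  P^+=[0.2542 0.0561; 0.0561 0.1808]
step 2: x^-=[2.4066, -2.4517]  P^-=[0.2937 0.0212; 0.0212 0.4606]  S=[0.6258 -0.0984; -0.0984 0.6991]  K=[0.4714 0.0715; -0.0629 0.6482]  nu=[-4.3286, 5.1361]  x^+=[0.7335, 1.1495]  P^+=[0.1577 0.0370; 0.0370 0.1564]
step 3: x^-=[0.4471, 1.2928]  P^-=[0.2101 0.0010; 0.0010 0.4288]  S=[0.5508 -0.1053; -0.1053 0.6694]  K=[0.3894 0.0440; -0.0885 0.6265]  nu=[1.0119, -4.5859]  x^+=[0.6395, -1.6700]  P^+=[0.1289 0.0269; 0.0269 0.1500]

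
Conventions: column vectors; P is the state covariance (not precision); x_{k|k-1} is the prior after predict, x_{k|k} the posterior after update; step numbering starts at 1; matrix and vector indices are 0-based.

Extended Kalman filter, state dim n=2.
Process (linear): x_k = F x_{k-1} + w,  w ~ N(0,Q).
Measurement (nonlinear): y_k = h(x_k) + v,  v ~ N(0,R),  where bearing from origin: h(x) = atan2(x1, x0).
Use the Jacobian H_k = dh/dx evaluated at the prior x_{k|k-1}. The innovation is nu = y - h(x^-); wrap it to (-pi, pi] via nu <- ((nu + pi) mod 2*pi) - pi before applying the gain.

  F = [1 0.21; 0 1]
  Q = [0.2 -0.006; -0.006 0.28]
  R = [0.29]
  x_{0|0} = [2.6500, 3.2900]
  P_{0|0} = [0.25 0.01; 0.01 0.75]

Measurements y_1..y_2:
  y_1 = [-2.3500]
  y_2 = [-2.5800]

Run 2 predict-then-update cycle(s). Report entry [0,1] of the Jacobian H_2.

step 1: x^-=[3.3409, 3.2900]  P^-=[0.4873 0.1615; 0.1615 1.0300]  H_jac=[-0.1496 0.1520]  S=[0.3174]  K=[-0.1524; 0.4170]  nu=[-3.1277]  x^+=[3.8177, 1.9856]  P^+=[0.4799 0.1817; 0.1817 0.9748]
step 2: x^-=[4.2347, 1.9856]  P^-=[0.7992 0.3804; 0.3804 1.2548]  H_jac=[-0.0908 0.1936]  S=[0.3302]  K=[0.0033; 0.6310]  nu=[-3.0185]  x^+=[4.2247, 0.0809]  P^+=[0.7992 0.3797; 0.3797 1.1233]

H_jac[0,1] = 0.1936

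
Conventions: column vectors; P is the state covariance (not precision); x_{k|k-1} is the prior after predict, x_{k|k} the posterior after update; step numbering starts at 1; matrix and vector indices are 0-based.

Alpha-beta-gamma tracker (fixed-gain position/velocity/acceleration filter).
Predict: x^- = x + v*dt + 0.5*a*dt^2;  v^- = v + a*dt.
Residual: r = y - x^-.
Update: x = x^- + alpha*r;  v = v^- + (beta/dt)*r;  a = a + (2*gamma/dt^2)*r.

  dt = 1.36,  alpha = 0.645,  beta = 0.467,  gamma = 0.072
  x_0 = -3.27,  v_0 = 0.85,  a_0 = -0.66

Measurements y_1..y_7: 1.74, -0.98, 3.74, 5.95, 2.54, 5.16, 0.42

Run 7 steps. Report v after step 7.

step 1: x_pred=-2.7244  r=4.4644  x^+=0.1551  v^+=1.4854  a^+=-0.3124
step 2: x_pred=1.8863  r=-2.8663  x^+=0.0376  v^+=0.0762  a^+=-0.5356
step 3: x_pred=-0.3541  r=4.0941  x^+=2.2866  v^+=0.7537  a^+=-0.2168
step 4: x_pred=3.1111  r=2.8389  x^+=4.9422  v^+=1.4336  a^+=0.0042
step 5: x_pred=6.8958  r=-4.3558  x^+=4.0863  v^+=-0.0564  a^+=-0.3349
step 6: x_pred=3.6999  r=1.4601  x^+=4.6416  v^+=-0.0105  a^+=-0.2213
step 7: x_pred=4.4227  r=-4.0027  x^+=1.8410  v^+=-1.6859  a^+=-0.5329

v_post = -1.6859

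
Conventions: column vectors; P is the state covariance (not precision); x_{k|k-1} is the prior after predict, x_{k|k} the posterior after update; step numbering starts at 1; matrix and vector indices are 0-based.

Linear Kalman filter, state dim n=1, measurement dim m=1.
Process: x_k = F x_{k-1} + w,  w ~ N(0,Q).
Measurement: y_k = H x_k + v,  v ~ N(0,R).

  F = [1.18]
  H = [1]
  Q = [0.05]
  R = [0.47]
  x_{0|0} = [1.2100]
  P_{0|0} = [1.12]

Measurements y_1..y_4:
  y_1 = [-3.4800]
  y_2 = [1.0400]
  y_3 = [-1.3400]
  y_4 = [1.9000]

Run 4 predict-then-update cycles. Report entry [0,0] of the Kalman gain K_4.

K[0,0] = 0.4288

step 1: x^-=[1.4278]  P^-=[1.6095]  S=[2.0795]  K=[0.7740]  nu=[-4.9078]  x^+=[-2.3708]  P^+=[0.3638]
step 2: x^-=[-2.7975]  P^-=[0.5565]  S=[1.0265]  K=[0.5421]  nu=[3.8375]  x^+=[-0.7170]  P^+=[0.2548]
step 3: x^-=[-0.8461]  P^-=[0.4048]  S=[0.8748]  K=[0.4627]  nu=[-0.4939]  x^+=[-1.0746]  P^+=[0.2175]
step 4: x^-=[-1.2681]  P^-=[0.3528]  S=[0.8228]  K=[0.4288]  nu=[3.1681]  x^+=[0.0904]  P^+=[0.2015]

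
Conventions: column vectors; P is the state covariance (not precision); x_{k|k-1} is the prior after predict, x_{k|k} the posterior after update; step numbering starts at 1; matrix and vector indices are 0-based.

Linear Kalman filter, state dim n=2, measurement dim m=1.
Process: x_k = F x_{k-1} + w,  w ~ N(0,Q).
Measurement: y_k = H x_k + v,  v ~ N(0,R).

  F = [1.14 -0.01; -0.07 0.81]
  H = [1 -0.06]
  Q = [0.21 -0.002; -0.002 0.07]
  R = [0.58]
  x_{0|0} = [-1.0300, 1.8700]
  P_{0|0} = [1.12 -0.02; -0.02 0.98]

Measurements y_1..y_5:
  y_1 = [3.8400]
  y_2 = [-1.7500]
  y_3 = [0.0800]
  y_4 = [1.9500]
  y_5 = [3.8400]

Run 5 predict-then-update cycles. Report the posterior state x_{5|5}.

x_post = [2.5920, 0.2899]

step 1: x^-=[-1.1929, 1.5868]  P^-=[1.6661 -0.1178; -0.1178 0.7207]  S=[2.2628]  K=[0.7394; -0.0712]  nu=[5.1281]  x^+=[2.5989, 1.2218]  P^+=[0.4289 0.0013; 0.0013 0.7093]
step 2: x^-=[2.9505, 0.8078]  P^-=[0.7675 -0.0408; -0.0408 0.5373]  S=[1.3543]  K=[0.5685; -0.0539]  nu=[-4.6521]  x^+=[0.3058, 1.0586]  P^+=[0.3298 0.0007; 0.0007 0.5334]
step 3: x^-=[0.3380, 0.8361]  P^-=[0.6386 -0.0320; -0.0320 0.4215]  S=[1.2240]  K=[0.5233; -0.0468]  nu=[-0.2079]  x^+=[0.2293, 0.8458]  P^+=[0.3034 -0.0020; -0.0020 0.4188]
step 4: x^-=[0.2529, 0.6691]  P^-=[0.6044 -0.0315; -0.0315 0.3465]  S=[1.1894]  K=[0.5097; -0.0439]  nu=[1.7373]  x^+=[1.1384, 0.5927]  P^+=[0.2954 -0.0048; -0.0048 0.3442]
step 5: x^-=[1.2919, 0.4004]  P^-=[0.5940 -0.0328; -0.0328 0.2978]  S=[1.1790]  K=[0.5055; -0.0430]  nu=[2.5722]  x^+=[2.5920, 0.2899]  P^+=[0.2927 -0.0072; -0.0072 0.2956]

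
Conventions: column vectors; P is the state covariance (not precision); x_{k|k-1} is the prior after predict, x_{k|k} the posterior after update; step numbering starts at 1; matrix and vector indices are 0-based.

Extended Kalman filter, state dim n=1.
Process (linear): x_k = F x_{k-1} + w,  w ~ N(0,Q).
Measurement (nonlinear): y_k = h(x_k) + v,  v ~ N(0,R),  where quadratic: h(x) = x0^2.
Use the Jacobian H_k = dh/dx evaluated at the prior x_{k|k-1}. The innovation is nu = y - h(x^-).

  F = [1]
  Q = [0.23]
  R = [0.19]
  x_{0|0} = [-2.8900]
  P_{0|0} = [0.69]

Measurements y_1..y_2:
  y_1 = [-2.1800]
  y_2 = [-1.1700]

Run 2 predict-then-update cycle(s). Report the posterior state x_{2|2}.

step 1: x^-=[-2.8900]  P^-=[0.9200]  H_jac=[-5.7800]  S=[30.9257]  K=[-0.1719]  nu=[-10.5321]  x^+=[-1.0790]  P^+=[0.0057]
step 2: x^-=[-1.0790]  P^-=[0.2357]  H_jac=[-2.1581]  S=[1.2875]  K=[-0.3950]  nu=[-2.3343]  x^+=[-0.1570]  P^+=[0.0348]

x_post = [-0.1570]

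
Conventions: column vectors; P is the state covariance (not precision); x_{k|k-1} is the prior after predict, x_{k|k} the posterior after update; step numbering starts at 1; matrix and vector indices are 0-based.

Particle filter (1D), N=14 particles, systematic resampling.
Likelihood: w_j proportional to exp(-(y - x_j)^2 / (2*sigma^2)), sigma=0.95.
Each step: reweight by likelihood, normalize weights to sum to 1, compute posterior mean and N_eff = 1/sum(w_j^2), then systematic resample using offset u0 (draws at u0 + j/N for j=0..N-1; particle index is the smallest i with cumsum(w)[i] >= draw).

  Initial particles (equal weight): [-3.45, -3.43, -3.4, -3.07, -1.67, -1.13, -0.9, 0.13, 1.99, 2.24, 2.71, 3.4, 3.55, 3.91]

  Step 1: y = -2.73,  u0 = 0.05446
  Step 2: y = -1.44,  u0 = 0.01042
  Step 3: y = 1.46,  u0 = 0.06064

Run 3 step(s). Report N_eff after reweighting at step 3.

step 1: w=[0.1797, 0.1825, 0.1867, 0.2246, 0.1285, 0.0580, 0.0374, 0.0026, 0.0000, 0.0000, 0.0000, 0.0000, 0.0000, 0.0000]  mean=-2.8837  Neff=5.8078  idx=[0, 0, 1, 1, 1, 2, 2, 3, 3, 3, 3, 4, 5, 6]
step 2: w=[0.0238, 0.0238, 0.0249, 0.0249, 0.0249, 0.0266, 0.0266, 0.0513, 0.0513, 0.0513, 0.0513, 0.2171, 0.2119, 0.1902]  mean=-2.0048  Neff=6.9860  idx=[0, 3, 6, 7, 9, 10, 11, 11, 11, 12, 12, 12, 13, 13]
step 3: w=[0.0000, 0.0000, 0.0000, 0.0001, 0.0001, 0.0001, 0.0247, 0.0247, 0.0247, 0.1370, 0.1370, 0.1370, 0.2573, 0.2573]  mean=-1.0521  Neff=5.2477  idx=[8, 9, 9, 10, 10, 11, 12, 12, 12, 12, 13, 13, 13, 13]

N_eff = 5.2477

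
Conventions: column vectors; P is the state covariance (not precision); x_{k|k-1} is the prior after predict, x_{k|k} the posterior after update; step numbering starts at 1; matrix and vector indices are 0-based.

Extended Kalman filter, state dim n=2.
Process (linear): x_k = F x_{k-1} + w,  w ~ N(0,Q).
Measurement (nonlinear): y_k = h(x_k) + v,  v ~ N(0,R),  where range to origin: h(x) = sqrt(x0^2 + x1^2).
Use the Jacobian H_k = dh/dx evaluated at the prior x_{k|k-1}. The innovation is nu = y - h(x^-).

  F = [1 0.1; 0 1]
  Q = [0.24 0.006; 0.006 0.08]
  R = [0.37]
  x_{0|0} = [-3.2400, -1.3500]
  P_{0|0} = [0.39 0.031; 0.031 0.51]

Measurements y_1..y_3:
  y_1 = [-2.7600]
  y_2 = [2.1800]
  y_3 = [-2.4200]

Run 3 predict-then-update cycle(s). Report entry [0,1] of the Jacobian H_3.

step 1: x^-=[-3.3750, -1.3500]  P^-=[0.6413 0.0880; 0.0880 0.5900]  H_jac=[-0.9285 -0.3714]  S=[1.0649]  K=[-0.5898; -0.2825]  nu=[-6.3950]  x^+=[0.3969, 0.4565]  P^+=[0.2708 -0.0894; -0.0894 0.5050]
step 2: x^-=[0.4426, 0.4565]  P^-=[0.4980 -0.0329; -0.0329 0.5850]  H_jac=[0.6961 0.7180]  S=[0.8799]  K=[0.3671; 0.4513]  nu=[1.5442]  x^+=[1.0094, 1.1534]  P^+=[0.3794 -0.1787; -0.1787 0.4058]
step 3: x^-=[1.1247, 1.1534]  P^-=[0.5877 -0.1321; -0.1321 0.4858]  H_jac=[0.6982 0.7159]  S=[0.7734]  K=[0.4083; 0.3304]  nu=[-4.0310]  x^+=[-0.5209, -0.1787]  P^+=[0.4588 -0.2365; -0.2365 0.4014]

H_jac[0,1] = 0.7159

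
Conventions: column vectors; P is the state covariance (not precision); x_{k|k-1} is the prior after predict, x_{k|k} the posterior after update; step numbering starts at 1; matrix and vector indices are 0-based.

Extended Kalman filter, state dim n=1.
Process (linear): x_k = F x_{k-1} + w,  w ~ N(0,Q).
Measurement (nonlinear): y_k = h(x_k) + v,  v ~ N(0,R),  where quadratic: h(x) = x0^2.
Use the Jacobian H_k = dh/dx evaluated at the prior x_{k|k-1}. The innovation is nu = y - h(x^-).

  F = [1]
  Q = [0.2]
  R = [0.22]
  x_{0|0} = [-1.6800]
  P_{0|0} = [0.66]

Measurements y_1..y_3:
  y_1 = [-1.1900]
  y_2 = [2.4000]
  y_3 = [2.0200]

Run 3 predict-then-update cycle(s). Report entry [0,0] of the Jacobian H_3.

H_jac[0,0] = -3.1570

step 1: x^-=[-1.6800]  P^-=[0.8600]  H_jac=[-3.3600]  S=[9.9291]  K=[-0.2910]  nu=[-4.0124]  x^+=[-0.5123]  P^+=[0.0191]
step 2: x^-=[-0.5123]  P^-=[0.2191]  H_jac=[-1.0246]  S=[0.4500]  K=[-0.4988]  nu=[2.1376]  x^+=[-1.5785]  P^+=[0.1071]
step 3: x^-=[-1.5785]  P^-=[0.3071]  H_jac=[-3.1570]  S=[3.2808]  K=[-0.2955]  nu=[-0.4717]  x^+=[-1.4391]  P^+=[0.0206]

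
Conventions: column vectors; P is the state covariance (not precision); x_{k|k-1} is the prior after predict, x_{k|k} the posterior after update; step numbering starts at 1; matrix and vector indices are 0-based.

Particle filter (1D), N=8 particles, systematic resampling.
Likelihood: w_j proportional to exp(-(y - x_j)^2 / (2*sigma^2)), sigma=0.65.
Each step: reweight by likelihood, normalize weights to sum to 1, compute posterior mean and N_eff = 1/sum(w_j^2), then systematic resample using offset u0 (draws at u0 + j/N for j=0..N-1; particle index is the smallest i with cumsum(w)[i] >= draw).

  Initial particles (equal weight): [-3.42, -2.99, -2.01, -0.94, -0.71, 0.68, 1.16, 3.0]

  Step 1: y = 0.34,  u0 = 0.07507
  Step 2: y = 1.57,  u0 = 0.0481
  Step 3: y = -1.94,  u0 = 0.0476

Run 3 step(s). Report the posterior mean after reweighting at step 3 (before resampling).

post_mean = 0.6979

step 1: w=[0.0000, 0.0000, 0.0008, 0.0827, 0.1559, 0.5012, 0.2593, 0.0001]  mean=0.4519  Neff=2.8608  idx=[3, 4, 5, 5, 5, 5, 6, 6]
step 2: w=[0.0002, 0.0007, 0.1221, 0.1221, 0.1221, 0.1221, 0.2554, 0.2554]  mean=0.9240  Neff=5.2602  idx=[2, 3, 4, 5, 6, 6, 7, 7]
step 3: w=[0.2407, 0.2407, 0.2407, 0.2407, 0.0093, 0.0093, 0.0093, 0.0093]  mean=0.6979  Neff=4.3100  idx=[0, 0, 1, 1, 2, 2, 3, 3]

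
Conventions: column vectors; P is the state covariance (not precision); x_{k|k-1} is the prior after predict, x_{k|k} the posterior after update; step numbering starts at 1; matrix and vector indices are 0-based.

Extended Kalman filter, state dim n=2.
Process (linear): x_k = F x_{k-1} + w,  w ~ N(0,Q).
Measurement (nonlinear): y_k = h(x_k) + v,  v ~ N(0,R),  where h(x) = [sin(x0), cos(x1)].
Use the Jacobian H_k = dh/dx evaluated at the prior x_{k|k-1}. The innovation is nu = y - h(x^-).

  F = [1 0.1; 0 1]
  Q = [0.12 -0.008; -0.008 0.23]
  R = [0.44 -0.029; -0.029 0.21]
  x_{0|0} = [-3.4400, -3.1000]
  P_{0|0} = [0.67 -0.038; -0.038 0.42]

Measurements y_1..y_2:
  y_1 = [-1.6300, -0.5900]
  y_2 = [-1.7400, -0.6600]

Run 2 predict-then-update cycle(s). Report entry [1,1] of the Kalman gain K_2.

step 1: x^-=[-3.7500, -3.1000]  P^-=[0.7866 -0.0040; -0.0040 0.6500]  H_jac=[-0.8206 0.0000; 0.0000 0.0416]  S=[0.9696 -0.0289; -0.0289 0.2111]  K=[-0.6684 -0.0922; 0.0072 0.1290]  nu=[-2.2016, 0.4091]  x^+=[-2.3162, -3.0631]  P^+=[0.3552 0.0007; 0.0007 0.6465]
step 2: x^-=[-2.6225, -3.0631]  P^-=[0.4818 0.0573; 0.0573 0.8765]  H_jac=[-0.8683 0.0000; 0.0000 0.0784]  S=[0.8032 -0.0329; -0.0329 0.2154]  K=[-0.5232 -0.0591; -0.0492 0.3115]  nu=[-1.2439, 0.3369]  x^+=[-1.9916, -2.8970]  P^+=[0.2632 0.0353; 0.0353 0.8526]

K[1,1] = 0.3115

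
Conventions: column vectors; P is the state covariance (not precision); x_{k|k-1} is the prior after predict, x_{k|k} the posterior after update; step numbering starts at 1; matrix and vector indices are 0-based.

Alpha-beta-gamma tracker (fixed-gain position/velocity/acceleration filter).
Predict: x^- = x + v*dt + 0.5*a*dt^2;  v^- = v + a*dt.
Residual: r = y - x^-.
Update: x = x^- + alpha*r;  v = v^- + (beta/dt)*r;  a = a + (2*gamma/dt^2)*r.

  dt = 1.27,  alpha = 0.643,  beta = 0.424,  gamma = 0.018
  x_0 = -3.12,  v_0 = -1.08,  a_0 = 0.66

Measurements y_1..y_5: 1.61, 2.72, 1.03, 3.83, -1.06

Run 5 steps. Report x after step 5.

x_post = 2.0419

step 1: x_pred=-3.9593  r=5.5693  x^+=-0.3783  v^+=1.6176  a^+=0.7843
step 2: x_pred=2.3086  r=0.4114  x^+=2.5731  v^+=2.7510  a^+=0.7935
step 3: x_pred=6.7068  r=-5.6768  x^+=3.0566  v^+=1.8635  a^+=0.6668
step 4: x_pred=5.9610  r=-2.1310  x^+=4.5908  v^+=1.9989  a^+=0.6192
step 5: x_pred=7.6287  r=-8.6887  x^+=2.0419  v^+=-0.1155  a^+=0.4253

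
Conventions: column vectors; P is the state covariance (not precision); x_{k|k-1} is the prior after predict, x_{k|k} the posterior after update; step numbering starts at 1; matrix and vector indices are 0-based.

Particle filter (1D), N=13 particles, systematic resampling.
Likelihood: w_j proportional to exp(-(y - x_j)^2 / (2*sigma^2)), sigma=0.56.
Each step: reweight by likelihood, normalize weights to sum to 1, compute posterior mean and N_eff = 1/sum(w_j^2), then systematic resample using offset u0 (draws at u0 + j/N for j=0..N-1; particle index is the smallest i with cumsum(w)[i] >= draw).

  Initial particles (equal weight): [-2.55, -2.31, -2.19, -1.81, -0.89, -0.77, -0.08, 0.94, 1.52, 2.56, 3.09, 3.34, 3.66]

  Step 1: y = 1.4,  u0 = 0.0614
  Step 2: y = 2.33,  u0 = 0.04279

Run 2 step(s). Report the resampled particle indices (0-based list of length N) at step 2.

step 1: w=[0.0000, 0.0000, 0.0000, 0.0000, 0.0001, 0.0003, 0.0164, 0.3852, 0.5276, 0.0632, 0.0057, 0.0013, 0.0002]  mean=1.3467  Neff=2.3200  idx=[7, 7, 7, 7, 7, 8, 8, 8, 8, 8, 8, 8, 9]
step 2: w=[0.0127, 0.0127, 0.0127, 0.0127, 0.0127, 0.0974, 0.0974, 0.0974, 0.0974, 0.0974, 0.0974, 0.0974, 0.2547]  mean=1.7480  Neff=7.5716  idx=[3, 5, 6, 7, 7, 8, 9, 10, 11, 11, 12, 12, 12]

resampled_idx = [3, 5, 6, 7, 7, 8, 9, 10, 11, 11, 12, 12, 12]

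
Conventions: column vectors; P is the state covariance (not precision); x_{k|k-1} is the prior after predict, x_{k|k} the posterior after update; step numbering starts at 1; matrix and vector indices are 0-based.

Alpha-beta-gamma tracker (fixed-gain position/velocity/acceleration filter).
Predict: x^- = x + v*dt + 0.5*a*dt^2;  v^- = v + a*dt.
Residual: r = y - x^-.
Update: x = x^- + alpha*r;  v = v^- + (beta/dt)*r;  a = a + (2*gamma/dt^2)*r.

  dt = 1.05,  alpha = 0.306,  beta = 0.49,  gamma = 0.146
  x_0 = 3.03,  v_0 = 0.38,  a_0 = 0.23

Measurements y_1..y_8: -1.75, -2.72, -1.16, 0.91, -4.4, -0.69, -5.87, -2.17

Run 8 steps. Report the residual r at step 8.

resid = -4.6630

step 1: x_pred=3.5558  r=-5.3058  x^+=1.9322  v^+=-1.8545  a^+=-1.1753
step 2: x_pred=-0.6629  r=-2.0571  x^+=-1.2924  v^+=-4.0485  a^+=-1.7201
step 3: x_pred=-6.4915  r=5.3315  x^+=-4.8601  v^+=-3.3666  a^+=-0.3080
step 4: x_pred=-8.5648  r=9.4748  x^+=-5.6655  v^+=0.7316  a^+=2.2014
step 5: x_pred=-3.6838  r=-0.7162  x^+=-3.9030  v^+=2.7088  a^+=2.0117
step 6: x_pred=0.0503  r=-0.7403  x^+=-0.1763  v^+=4.4757  a^+=1.8157
step 7: x_pred=5.5241  r=-11.3941  x^+=2.0375  v^+=1.0649  a^+=-1.2021
step 8: x_pred=2.4930  r=-4.6630  x^+=1.0661  v^+=-2.3734  a^+=-2.4371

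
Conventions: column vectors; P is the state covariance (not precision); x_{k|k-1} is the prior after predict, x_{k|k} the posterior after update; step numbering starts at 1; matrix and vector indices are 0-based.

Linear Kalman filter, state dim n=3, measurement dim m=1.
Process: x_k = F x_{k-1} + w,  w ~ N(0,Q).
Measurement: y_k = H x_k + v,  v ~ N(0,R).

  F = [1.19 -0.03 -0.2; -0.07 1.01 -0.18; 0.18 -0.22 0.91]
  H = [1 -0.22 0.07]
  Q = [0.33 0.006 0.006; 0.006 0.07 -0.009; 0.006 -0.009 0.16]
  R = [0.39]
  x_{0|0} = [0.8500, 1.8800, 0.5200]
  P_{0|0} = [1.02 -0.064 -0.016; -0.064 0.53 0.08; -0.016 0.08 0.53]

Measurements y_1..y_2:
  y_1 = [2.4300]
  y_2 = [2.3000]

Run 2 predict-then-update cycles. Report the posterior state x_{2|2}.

step 1: x^-=[0.8511, 1.7457, 0.2126]  P^-=[1.8092 -0.1655 0.1332; -0.1655 0.6124 -0.1608; 0.1332 -0.1608 0.6254]  S=[2.3284]  K=[0.7967; -0.1338; 0.0912]  nu=[1.9481]  x^+=[2.4031, 1.4851, 0.3903]  P^+=[0.3314 0.0826 -0.0360; 0.0826 0.5707 -0.1324; -0.0360 -0.1324 0.6060]
step 2: x^-=[2.7371, 1.2615, 0.4610]  P^-=[0.8337 0.1157 -0.0915; 0.1157 0.7090 -0.3464; -0.0915 -0.3464 0.7349]  S=[1.2086]  K=[0.6635; -0.0534; 0.0299]  nu=[-0.1918]  x^+=[2.6098, 1.2717, 0.4553]  P^+=[0.3017 0.1585 -0.1155; 0.1585 0.7055 -0.3445; -0.1155 -0.3445 0.7338]

x_post = [2.6098, 1.2717, 0.4553]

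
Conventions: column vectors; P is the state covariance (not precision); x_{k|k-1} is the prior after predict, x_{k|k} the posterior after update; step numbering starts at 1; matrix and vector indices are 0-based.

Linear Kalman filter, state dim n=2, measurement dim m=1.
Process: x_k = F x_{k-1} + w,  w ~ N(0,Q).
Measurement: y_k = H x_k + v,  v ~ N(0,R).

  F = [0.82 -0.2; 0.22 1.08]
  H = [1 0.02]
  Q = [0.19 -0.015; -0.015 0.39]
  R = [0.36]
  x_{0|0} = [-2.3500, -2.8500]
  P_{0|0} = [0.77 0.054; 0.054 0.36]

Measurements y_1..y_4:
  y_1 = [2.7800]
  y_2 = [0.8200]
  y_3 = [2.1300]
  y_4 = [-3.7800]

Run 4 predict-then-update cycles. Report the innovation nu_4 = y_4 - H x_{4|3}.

innov = [-5.9431]

step 1: x^-=[-1.3570, -3.5950]  P^-=[0.7044 0.0916; 0.0916 0.8728]  S=[1.0684]  K=[0.6610; 0.1021]  nu=[4.2089]  x^+=[1.4252, -3.1654]  P^+=[0.2376 0.0195; 0.0195 0.8617]
step 2: x^-=[1.8017, -3.1051]  P^-=[0.3778 -0.1418; -0.1418 1.4159]  S=[0.7327]  K=[0.5118; -0.1549]  nu=[-0.9196]  x^+=[1.3311, -2.9626]  P^+=[0.1859 -0.0837; -0.0837 1.3983]
step 3: x^-=[1.6840, -2.9068]  P^-=[0.3984 -0.3540; -0.3540 1.9901]  S=[0.7450]  K=[0.5252; -0.4217]  nu=[0.5041]  x^+=[1.9488, -3.1194]  P^+=[0.1929 -0.1890; -0.1890 1.8577]
step 4: x^-=[2.2219, -2.9402]  P^-=[0.4560 -0.5405; -0.5405 2.4763]  S=[0.7953]  K=[0.5597; -0.6173]  nu=[-5.9431]  x^+=[-1.1045, 0.7285]  P^+=[0.2068 -0.2657; -0.2657 2.1733]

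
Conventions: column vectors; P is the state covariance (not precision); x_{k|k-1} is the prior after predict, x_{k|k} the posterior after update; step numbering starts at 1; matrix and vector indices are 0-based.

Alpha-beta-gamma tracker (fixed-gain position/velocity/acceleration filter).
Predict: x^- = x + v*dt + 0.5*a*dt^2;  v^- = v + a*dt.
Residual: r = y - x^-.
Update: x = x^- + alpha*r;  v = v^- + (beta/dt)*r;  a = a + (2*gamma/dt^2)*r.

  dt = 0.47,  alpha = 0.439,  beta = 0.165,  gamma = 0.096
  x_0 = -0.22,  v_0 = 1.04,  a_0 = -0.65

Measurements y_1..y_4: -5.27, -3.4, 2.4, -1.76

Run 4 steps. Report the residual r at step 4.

step 1: x_pred=0.1970  r=-5.4670  x^+=-2.2030  v^+=-1.1848  a^+=-5.4018
step 2: x_pred=-3.3565  r=-0.0435  x^+=-3.3756  v^+=-3.7389  a^+=-5.4396
step 3: x_pred=-5.7337  r=8.1337  x^+=-2.1630  v^+=-3.4401  a^+=1.6299
step 4: x_pred=-3.5998  r=1.8398  x^+=-2.7921  v^+=-2.0281  a^+=3.2290

resid = 1.8398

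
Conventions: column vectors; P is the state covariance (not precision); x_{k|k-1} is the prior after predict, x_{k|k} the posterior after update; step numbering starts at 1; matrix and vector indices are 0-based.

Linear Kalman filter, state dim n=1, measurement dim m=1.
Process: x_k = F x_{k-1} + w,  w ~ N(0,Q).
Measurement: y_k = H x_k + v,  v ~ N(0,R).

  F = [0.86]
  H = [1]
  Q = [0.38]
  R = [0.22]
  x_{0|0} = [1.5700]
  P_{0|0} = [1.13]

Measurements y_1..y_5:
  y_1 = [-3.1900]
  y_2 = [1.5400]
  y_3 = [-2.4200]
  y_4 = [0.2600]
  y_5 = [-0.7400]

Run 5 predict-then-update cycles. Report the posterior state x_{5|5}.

x_post = [-0.5736]

step 1: x^-=[1.3502]  P^-=[1.2157]  S=[1.4357]  K=[0.8468]  nu=[-4.5402]  x^+=[-2.4943]  P^+=[0.1863]
step 2: x^-=[-2.1451]  P^-=[0.5178]  S=[0.7378]  K=[0.7018]  nu=[3.6851]  x^+=[0.4411]  P^+=[0.1544]
step 3: x^-=[0.3794]  P^-=[0.4942]  S=[0.7142]  K=[0.6920]  nu=[-2.7994]  x^+=[-1.5577]  P^+=[0.1522]
step 4: x^-=[-1.3396]  P^-=[0.4926]  S=[0.7126]  K=[0.6913]  nu=[1.5996]  x^+=[-0.2339]  P^+=[0.1521]
step 5: x^-=[-0.2011]  P^-=[0.4925]  S=[0.7125]  K=[0.6912]  nu=[-0.5389]  x^+=[-0.5736]  P^+=[0.1521]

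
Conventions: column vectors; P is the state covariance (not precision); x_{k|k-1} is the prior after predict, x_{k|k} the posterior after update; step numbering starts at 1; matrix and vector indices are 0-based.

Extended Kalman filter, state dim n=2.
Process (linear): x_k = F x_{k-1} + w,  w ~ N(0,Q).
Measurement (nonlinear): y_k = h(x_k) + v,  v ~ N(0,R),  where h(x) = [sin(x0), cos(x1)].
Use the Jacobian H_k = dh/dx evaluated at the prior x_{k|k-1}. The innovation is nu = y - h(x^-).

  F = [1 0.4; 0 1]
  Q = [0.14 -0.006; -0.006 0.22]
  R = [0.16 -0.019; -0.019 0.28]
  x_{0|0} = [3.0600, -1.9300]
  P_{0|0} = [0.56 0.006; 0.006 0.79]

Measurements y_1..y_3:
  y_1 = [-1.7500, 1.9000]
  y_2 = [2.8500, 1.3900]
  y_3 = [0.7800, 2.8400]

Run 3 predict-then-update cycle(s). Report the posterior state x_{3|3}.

step 1: x^-=[2.2880, -1.9300]  P^-=[0.8312 0.3160; 0.3160 1.0100]  H_jac=[-0.6573 0.0000; 0.0000 0.9362]  S=[0.5191 -0.2134; -0.2134 1.1652]  K=[-1.0253 0.0661; -0.0719 0.7983]  nu=[-2.5036, 2.2515]  x^+=[5.0038, 0.0474]  P^+=[0.2515 0.0406; 0.0406 0.2402]
step 2: x^-=[5.0227, 0.0474]  P^-=[0.4624 0.1307; 0.1307 0.4602]  H_jac=[0.3054 0.0000; 0.0000 -0.0473]  S=[0.2031 -0.0209; -0.0209 0.2810]  K=[0.6982 0.0299; 0.1899 -0.0634]  nu=[3.8022, 0.3911]  x^+=[7.6892, 0.7447]  P^+=[0.3640 0.1035; 0.1035 0.4513]
step 3: x^-=[7.9871, 0.7447]  P^-=[0.6590 0.2780; 0.2780 0.6713]  H_jac=[-0.1327 0.0000; 0.0000 -0.6777]  S=[0.1716 0.0060; 0.0060 0.5883]  K=[-0.4986 -0.3151; -0.1880 -0.7714]  nu=[-0.2112, 2.1047]  x^+=[7.4292, -0.8391]  P^+=[0.5560 0.1162; 0.1162 0.3134]

x_post = [7.4292, -0.8391]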